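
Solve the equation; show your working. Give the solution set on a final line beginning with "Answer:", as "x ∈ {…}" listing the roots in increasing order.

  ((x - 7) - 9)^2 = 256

Step 1. [((x - 7) - 9)^2 = 256] LHS squared, RHS 256 ≥ 0: apply √ (±), so sqrt: (x - 7) - 9 = 16 or -16.
Step 2. [(x - 7) - 9 = 16 or -16] the outer -9 inverts by adding 9. So sub: x - 7 = 25 or -7.
Step 3. [x - 7 = 25 or -7] the outer -7 inverts by adding 7, so sub: x = 32 or 0.

Answer: x ∈ {0, 32}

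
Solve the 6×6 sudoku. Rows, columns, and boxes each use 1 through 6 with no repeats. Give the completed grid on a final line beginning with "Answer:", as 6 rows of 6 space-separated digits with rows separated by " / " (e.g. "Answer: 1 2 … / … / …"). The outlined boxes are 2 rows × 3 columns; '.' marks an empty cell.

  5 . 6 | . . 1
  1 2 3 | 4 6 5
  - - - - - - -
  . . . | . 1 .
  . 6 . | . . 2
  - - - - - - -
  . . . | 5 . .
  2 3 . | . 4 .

Step 1. [r3c6∈{3,4,6}] col 6 places 4 nowhere but r3c6, so r3c6=4.
Step 2. [r4c4∈{3}] only 3 remains possible at r4c4. So r4c4=3.
Step 3. [r4c3∈{1,4,5}] across row 4, 1 lands solely at r4c3, so r4c3=1.
Step 4. [r5c3∈{4}] r5c3's peers cover all but 4 ⇒ r5c3=4.
Step 5. [r1c5∈{2,3}] 3 has one home in row 1: r1c5 ⇒ r1c5=3.
Step 6. [r6c6∈{6}] r6c6's peers cover all but 6 ⇒ r6c6=6.
Step 7. [r3c3∈{2,5}] in row 3, 2 fits only at r3c3. So r3c3=2.
Step 8. [r5c2∈{1}] r5c2 is down to just 1, so r5c2=1.
Step 9. [r4c1∈{4}] r4c1's peers cover all but 4. So r4c1=4.
Step 10. [r3c1∈{3}] only 3 remains possible at r3c1, so r3c1=3.
Step 11. [r1c2∈{4}] r1c2 is down to just 4. So r1c2=4.
Step 12. [r6c4∈{1}] r6c4 has the single candidate 1 ⇒ r6c4=1.
Step 13. [r1c4∈{2}] nothing but 2 survives at r1c4. So r1c4=2.
Step 14. [r3c2∈{5}] r3c2's peers cover all but 5, so r3c2=5.
Step 15. [r3c4∈{6}] r3c4's peers cover all but 6, so r3c4=6.
Step 16. [r5c6∈{3}] r5c6 is down to just 3. So r5c6=3.
Step 17. [r6c3∈{5}] nothing but 5 survives at r6c3. So r6c3=5.
Step 18. [r5c1∈{6}] r5c1 is down to just 6. So r5c1=6.
Step 19. [r5c5∈{2}] nothing but 2 survives at r5c5, so r5c5=2.
Step 20. [r4c5∈{5}] r4c5 is down to just 5 ⇒ r4c5=5.

Answer: 5 4 6 2 3 1 / 1 2 3 4 6 5 / 3 5 2 6 1 4 / 4 6 1 3 5 2 / 6 1 4 5 2 3 / 2 3 5 1 4 6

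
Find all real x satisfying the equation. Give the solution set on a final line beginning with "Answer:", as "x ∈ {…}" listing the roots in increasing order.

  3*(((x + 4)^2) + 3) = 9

Step 1. [3*(((x + 4)^2) + 3) = 9] leading coefficient 3: divide by 3, so div: ((x + 4)^2) + 3 = 3.
Step 2. [((x + 4)^2) + 3 = 3] +3 is outermost — subtract 3 both sides ⇒ sub: (x + 4)^2 = 0.
Step 3. [(x + 4)^2 = 0] √ both sides: 0 ≥ 0 gives two branches. So sqrt: x + 4 = 0.
Step 4. [x + 4 = 0] subtract 4: x sits inside (… + 4), so sub: x = -4.

Answer: x ∈ {-4}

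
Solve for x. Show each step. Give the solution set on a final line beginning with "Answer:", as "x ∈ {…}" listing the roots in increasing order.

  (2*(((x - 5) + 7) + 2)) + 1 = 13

Step 1. [(2*(((x - 5) + 7) + 2)) + 1 = 13] peel the +1: subtract 1 from each side, so sub: 2*(((x - 5) + 7) + 2) = 12.
Step 2. [2*(((x - 5) + 7) + 2) = 12] 2 out front; divide by 2. So div: ((x - 5) + 7) + 2 = 6.
Step 3. [((x - 5) + 7) + 2 = 6] subtract 2: x sits inside (… + 2), so sub: (x - 5) + 7 = 4.
Step 4. [(x - 5) + 7 = 4] the outer +7 inverts by subtracting 7 ⇒ sub: x - 5 = -3.
Step 5. [x - 5 = -3] 5 comes off first (add 5). So sub: x = 2.

Answer: x ∈ {2}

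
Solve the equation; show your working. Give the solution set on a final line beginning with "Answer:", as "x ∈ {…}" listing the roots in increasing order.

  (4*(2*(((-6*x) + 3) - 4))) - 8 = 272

Step 1. [(4*(2*(((-6*x) + 3) - 4))) - 8 = 272] 8 comes off first (add 8). So sub: 4*(2*(((-6*x) + 3) - 4)) = 280.
Step 2. [4*(2*(((-6*x) + 3) - 4)) = 280] LHS = 4·(…); ÷4 both sides. So div: 2*(((-6*x) + 3) - 4) = 70.
Step 3. [2*(((-6*x) + 3) - 4) = 70] 2 out front; divide by 2 ⇒ div: ((-6*x) + 3) - 4 = 35.
Step 4. [((-6*x) + 3) - 4 = 35] 4 comes off first (add 4). So sub: (-6*x) + 3 = 39.
Step 5. [(-6*x) + 3 = 39] +3 is outermost — subtract 3 both sides. So sub: -6*x = 36.
Step 6. [-6*x = 36] -6·(inner) — divide through by -6 ⇒ div: x = -6.

Answer: x ∈ {-6}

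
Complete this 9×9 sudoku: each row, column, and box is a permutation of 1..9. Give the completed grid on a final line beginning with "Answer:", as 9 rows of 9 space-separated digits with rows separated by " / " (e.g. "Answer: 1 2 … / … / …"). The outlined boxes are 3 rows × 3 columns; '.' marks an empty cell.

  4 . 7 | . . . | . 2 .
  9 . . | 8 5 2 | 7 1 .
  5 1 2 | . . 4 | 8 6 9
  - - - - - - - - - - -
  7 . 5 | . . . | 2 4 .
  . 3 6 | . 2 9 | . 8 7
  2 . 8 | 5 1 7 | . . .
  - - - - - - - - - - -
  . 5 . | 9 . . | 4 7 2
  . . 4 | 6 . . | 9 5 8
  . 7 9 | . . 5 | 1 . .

Step 1. [r4c4∈{3}] only 3 remains possible at r4c4, so r4c4=3.
Step 2. [r3c5∈{3,7}] across row 3, 3 lands solely at r3c5 ⇒ r3c5=3.
Step 3. [r7c3∈{1,3}] r7c3 is the only open cell in col 3 admitting 1. So r7c3=1.
Step 4. [r9c9∈{3,6}] in box 9, 6 fits only at r9c9 ⇒ r9c9=6.
Step 5. [r6c9∈{3}] r6c9 is down to just 3, so r6c9=3.
Step 6. [r7c5∈{8}] nothing but 8 survives at r7c5 ⇒ r7c5=8.
Step 7. [r8c1∈{3}] r8c1's peers cover all but 3 ⇒ r8c1=3.
Step 8. [r4c5∈{6}] only 6 remains possible at r4c5. So r4c5=6.
Step 9. [r1c6∈{1,6}] across col 6, 6 lands solely at r1c6, so r1c6=6.
Step 10. [r1c7∈{3,5}] 3 has one home in row 1: r1c7, so r1c7=3.
Step 11. [r6c8∈{9}] nothing but 9 survives at r6c8. So r6c8=9.
Step 12. [r9c4∈{2,4}] across row 9, 2 lands solely at r9c4, so r9c4=2.
Step 13. [r8c2∈{2}] r8c2 is down to just 2. So r8c2=2.
Step 14. [r3c4∈{7}] nothing but 7 survives at r3c4, so r3c4=7.
Step 15. [r4c6∈{8}] r4c6's peers cover all but 8 ⇒ r4c6=8.
Step 16. [r2c9∈{4}] r2c9 is down to just 4 ⇒ r2c9=4.
Step 17. [r1c4∈{1}] only 1 remains possible at r1c4 ⇒ r1c4=1.
Step 18. [r9c1∈{8}] r9c1 has the single candidate 8, so r9c1=8.
Step 19. [r9c8∈{3}] only 3 remains possible at r9c8, so r9c8=3.
Step 20. [r2c2∈{6}] nothing but 6 survives at r2c2 ⇒ r2c2=6.
Step 21. [r4c9∈{1}] r4c9's peers cover all but 1, so r4c9=1.
Step 22. [r4c2∈{9}] r4c2 has the single candidate 9, so r4c2=9.
Step 23. [r9c5∈{4}] r9c5's peers cover all but 4. So r9c5=4.
Step 24. [r5c4∈{4}] nothing but 4 survives at r5c4, so r5c4=4.
Step 25. [r2c3∈{3}] only 3 remains possible at r2c3 ⇒ r2c3=3.
Step 26. [r6c7∈{6}] nothing but 6 survives at r6c7. So r6c7=6.
Step 27. [r6c2∈{4}] nothing but 4 survives at r6c2. So r6c2=4.
Step 28. [r8c5∈{7}] r8c5's peers cover all but 7. So r8c5=7.
Step 29. [r5c7∈{5}] r5c7 is down to just 5. So r5c7=5.
Step 30. [r1c2∈{8}] nothing but 8 survives at r1c2 ⇒ r1c2=8.
Step 31. [r1c5∈{9}] r1c5 is down to just 9 ⇒ r1c5=9.
Step 32. [r7c1∈{6}] only 6 remains possible at r7c1. So r7c1=6.
Step 33. [r1c9∈{5}] nothing but 5 survives at r1c9. So r1c9=5.
Step 34. [r8c6∈{1}] r8c6's peers cover all but 1, so r8c6=1.
Step 35. [r7c6∈{3}] only 3 remains possible at r7c6, so r7c6=3.
Step 36. [r5c1∈{1}] nothing but 1 survives at r5c1. So r5c1=1.

Answer: 4 8 7 1 9 6 3 2 5 / 9 6 3 8 5 2 7 1 4 / 5 1 2 7 3 4 8 6 9 / 7 9 5 3 6 8 2 4 1 / 1 3 6 4 2 9 5 8 7 / 2 4 8 5 1 7 6 9 3 / 6 5 1 9 8 3 4 7 2 / 3 2 4 6 7 1 9 5 8 / 8 7 9 2 4 5 1 3 6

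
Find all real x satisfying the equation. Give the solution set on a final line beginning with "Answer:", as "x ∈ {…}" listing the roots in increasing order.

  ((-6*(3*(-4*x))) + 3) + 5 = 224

Step 1. [((-6*(3*(-4*x))) + 3) + 5 = 224] +5 is outermost — subtract 5 both sides, so sub: (-6*(3*(-4*x))) + 3 = 219.
Step 2. [(-6*(3*(-4*x))) + 3 = 219] peel the +3: subtract 3 from each side, so sub: -6*(3*(-4*x)) = 216.
Step 3. [-6*(3*(-4*x)) = 216] LHS = -6·(…); ÷-6 both sides, so div: 3*(-4*x) = -36.
Step 4. [3*(-4*x) = -36] divide by the outer 3 ⇒ div: -4*x = -12.
Step 5. [-4*x = -12] leading coefficient -4: divide by -4 ⇒ div: x = 3.

Answer: x ∈ {3}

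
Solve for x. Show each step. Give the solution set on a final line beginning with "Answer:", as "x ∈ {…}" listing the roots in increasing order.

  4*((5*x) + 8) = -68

Step 1. [4*((5*x) + 8) = -68] 4·(inner) — divide through by 4 ⇒ div: (5*x) + 8 = -17.
Step 2. [(5*x) + 8 = -17] the outer +8 inverts by subtracting 8, so sub: 5*x = -25.
Step 3. [5*x = -25] divide by the outer 5. So div: x = -5.

Answer: x ∈ {-5}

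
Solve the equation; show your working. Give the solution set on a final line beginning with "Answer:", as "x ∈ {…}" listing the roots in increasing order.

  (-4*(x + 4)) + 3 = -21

Step 1. [(-4*(x + 4)) + 3 = -21] +3 is outermost — subtract 3 both sides ⇒ sub: -4*(x + 4) = -24.
Step 2. [-4*(x + 4) = -24] -4 out front; divide by -4, so div: x + 4 = 6.
Step 3. [x + 4 = 6] 4 comes off first (subtract 4), so sub: x = 2.

Answer: x ∈ {2}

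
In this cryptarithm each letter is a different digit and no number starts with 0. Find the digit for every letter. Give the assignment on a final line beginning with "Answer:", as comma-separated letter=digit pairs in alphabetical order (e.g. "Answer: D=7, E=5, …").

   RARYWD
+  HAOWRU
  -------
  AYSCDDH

Step 1. [col 1: D + U ≡ H (mod 10)] no forcing yet in column 1 (carry-in 0); D=5 is free and consistent — try it. So D=5.
Step 2. [A] adding two 6-digit numbers gives at most 6+1 digits, and here it does — A is that final carry and must be 1 ⇒ A=1.
Step 3. [col 1: D + U ≡ H (mod 10)] no forcing yet in column 1 (carry-in 0); U=4 is free and consistent — try it ⇒ U=4.
Step 4. [col 1: D + U ≡ H (mod 10)] column 1: given D=5, U=4, carry-in 0, and digits 1,4,5 already taken and all letters distinct, D+U≡H (mod 10) forces H=9, so H=9.
Step 5. [col 2: W + R ≡ D (mod 10)] no forcing yet in column 2 (carry-in 0); R=7 is free and consistent — try it, so R=7.
Step 6. [col 2: W + R ≡ D (mod 10)] column 2 reads W+R+carry(0)=D with R=7, D=5; with digits 1,4,5,7,9 already taken and all letters distinct, the only value for W is 8. So W=8.
Step 7. [col 3: Y + W ≡ D (mod 10)] from column 3 (W=8, D=5, carry-in 1, digits 1,4,5,7,8,9 already taken and all letters distinct): Y must equal 6, so Y=6.
Step 8. [col 4: R + O ≡ C (mod 10)] column 4 reads R+O+carry(1)=C with R=7; with digits 1,4,5,6,7,8,9 already taken and all letters distinct, the only value for C is 0 ⇒ C=0.
Step 9. [col 4: R + O ≡ C (mod 10)] in column 4 we have R+O≡C with carry-in 1; given R=7, C=0 and digits 0,1,4,5,6,7,8,9 already taken and all letters distinct, that pins O to 2 ⇒ O=2.
Step 10. [col 5: A + A ≡ S (mod 10)] column 5 reads A+A+carry(1)=S with A=1; with digits 0,1,2,4,5,6,7,8,9 already taken and all letters distinct, the only value for S is 3, so S=3.

Answer: A=1, C=0, D=5, H=9, O=2, R=7, S=3, U=4, W=8, Y=6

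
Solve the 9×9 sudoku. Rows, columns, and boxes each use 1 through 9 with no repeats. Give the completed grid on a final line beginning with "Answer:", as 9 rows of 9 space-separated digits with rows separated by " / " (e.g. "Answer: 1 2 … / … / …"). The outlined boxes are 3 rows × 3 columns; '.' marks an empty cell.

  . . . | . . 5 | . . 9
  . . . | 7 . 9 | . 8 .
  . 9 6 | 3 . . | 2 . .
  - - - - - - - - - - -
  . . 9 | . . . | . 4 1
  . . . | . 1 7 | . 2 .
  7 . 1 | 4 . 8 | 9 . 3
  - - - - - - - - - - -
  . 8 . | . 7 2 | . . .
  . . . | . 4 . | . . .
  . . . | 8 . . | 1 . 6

Step 1. [r9c6∈{3}] nothing but 3 survives at r9c6. So r9c6=3.
Step 2. [r4c6∈{6}] r4c6 has the single candidate 6. So r4c6=6.
Step 3. [r8c9∈{2,5,7,8}] in col 9, 2 fits only at r8c9. So r8c9=2.
Step 4. [r9c5∈{5,9}] across col 5, 9 lands solely at r9c5. So r9c5=9.
Step 5. [r3c9∈{4,5,7}] in col 9, 7 fits only at r3c9. So r3c9=7.
Step 6. [r8c6∈{1}] r8c6 has the single candidate 1 ⇒ r8c6=1.
Step 7. [r7c1∈{1,3,4,5,6,9}] row 7 places 1 nowhere but r7c1. So r7c1=1.
Step 8. [r5c9∈{5,8}] col 9 places 8 nowhere but r5c9 ⇒ r5c9=8.
Step 9. [r1c3∈{2,3,4,7,8}] col 3 places 8 nowhere but r1c3 ⇒ r1c3=8.
Step 10. [r1c2∈{1,2,3,4,7}] 7 has one home in row 1: r1c2. So r1c2=7.
Step 11. [r8c1∈{3,5,6,9}] r8c1 is the only open cell in col 1 admitting 9, so r8c1=9.
Step 12. [r5c1∈{3,4,5,6}] in col 1, 6 fits only at r5c1 ⇒ r5c1=6.
Step 13. [r5c7∈{5}] r5c7 is down to just 5. So r5c7=5.
Step 14. [r2c2∈{1,2,3,4,5}] across row 2, 1 lands solely at r2c2. So r2c2=1.
Step 15. [r4c5∈{2,3,5}] r4c5 is the only open cell in col 5 admitting 3 ⇒ r4c5=3.
Step 16. [r1c4∈{1,2,6}] across col 4, 1 lands solely at r1c4 ⇒ r1c4=1.
Step 17. [r4c4∈{2,5}] r4c4 is the only open cell in col 4 admitting 2. So r4c4=2.
Step 18. [r4c2∈{5}] r4c2 has the single candidate 5, so r4c2=5.
Step 19. [r8c2∈{3,6}] across col 2, 6 lands solely at r8c2 ⇒ r8c2=6.
Step 20. [r8c4∈{5}] r8c4 is down to just 5. So r8c4=5.
Step 21. [r8c7∈{3,7,8}] in row 8, 8 fits only at r8c7 ⇒ r8c7=8.
Step 22. [r5c2∈{3,4}] across col 2, 3 lands solely at r5c2 ⇒ r5c2=3.
Step 23. [r9c2∈{2,4}] 4 has one home in col 2: r9c2. So r9c2=4.
Step 24. [r7c8∈{3,5,9}] 9 has one home in row 7: r7c8. So r7c8=9.
Step 25. [r2c3∈{2,3,4,5}] 4 in col 1 is pinned to box 1, so r2c3≠4.
Step 26. [r1c8∈{3,6}] along col 7, every 6-candidate lies inside box 3 ⇒ r1c8≠6.
Step 27. [r1c8∈{3}] nothing but 3 survives at r1c8 ⇒ r1c8=3.
Step 28. [r2c1∈{2,3,4,5}] across col 1, 3 lands solely at r2c1. So r2c1=3.
Step 29. [r7c7∈{3,4}] r7c7 is the only open cell in col 7 admitting 3. So r7c7=3.
Step 30. [r7c3∈{5}] r7c3 has the single candidate 5 ⇒ r7c3=5.
Step 31. [r2c3∈{2}] only 2 remains possible at r2c3. So r2c3=2.
Step 32. [r9c3∈{7}] nothing but 7 survives at r9c3 ⇒ r9c3=7.
Step 33. [r1c1∈{4}] nothing but 4 survives at r1c1. So r1c1=4.
Step 34. [r2c5∈{6}] r2c5's peers cover all but 6 ⇒ r2c5=6.
Step 35. [r2c9∈{4,5}] in row 2, 5 fits only at r2c9 ⇒ r2c9=5.
Step 36. [r3c6∈{4}] r3c6 is down to just 4 ⇒ r3c6=4.
Step 37. [r1c7∈{6}] nothing but 6 survives at r1c7 ⇒ r1c7=6.
Step 38. [r2c7∈{4}] r2c7's peers cover all but 4 ⇒ r2c7=4.
Step 39. [r6c8∈{6}] r6c8's peers cover all but 6. So r6c8=6.
Step 40. [r7c9∈{4}] nothing but 4 survives at r7c9, so r7c9=4.
Step 41. [r1c5∈{2}] r1c5's peers cover all but 2, so r1c5=2.
Step 42. [r6c5∈{5}] r6c5 has the single candidate 5 ⇒ r6c5=5.
Step 43. [r3c8∈{1}] nothing but 1 survives at r3c8 ⇒ r3c8=1.
Step 44. [r9c8∈{5}] r9c8's peers cover all but 5. So r9c8=5.
Step 45. [r9c1∈{2}] r9c1 has the single candidate 2. So r9c1=2.
Step 46. [r4c1∈{8}] r4c1's peers cover all but 8. So r4c1=8.
Step 47. [r8c3∈{3}] r8c3's peers cover all but 3. So r8c3=3.
Step 48. [r3c1∈{5}] r3c1 is down to just 5, so r3c1=5.
Step 49. [r5c3∈{4}] r5c3 is down to just 4 ⇒ r5c3=4.
Step 50. [r5c4∈{9}] nothing but 9 survives at r5c4, so r5c4=9.
Step 51. [r4c7∈{7}] r4c7's peers cover all but 7, so r4c7=7.
Step 52. [r7c4∈{6}] r7c4 has the single candidate 6. So r7c4=6.
Step 53. [r3c5∈{8}] r3c5 is down to just 8. So r3c5=8.
Step 54. [r8c8∈{7}] r8c8 has the single candidate 7. So r8c8=7.
Step 55. [r6c2∈{2}] r6c2 is down to just 2. So r6c2=2.

Answer: 4 7 8 1 2 5 6 3 9 / 3 1 2 7 6 9 4 8 5 / 5 9 6 3 8 4 2 1 7 / 8 5 9 2 3 6 7 4 1 / 6 3 4 9 1 7 5 2 8 / 7 2 1 4 5 8 9 6 3 / 1 8 5 6 7 2 3 9 4 / 9 6 3 5 4 1 8 7 2 / 2 4 7 8 9 3 1 5 6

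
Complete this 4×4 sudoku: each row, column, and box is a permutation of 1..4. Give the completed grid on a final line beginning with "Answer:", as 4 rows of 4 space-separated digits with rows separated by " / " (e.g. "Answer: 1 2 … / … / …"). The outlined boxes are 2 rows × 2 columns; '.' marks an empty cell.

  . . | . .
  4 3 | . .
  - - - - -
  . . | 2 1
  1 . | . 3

Step 1. [r1c4∈{2,4}] in col 4, 4 fits only at r1c4, so r1c4=4.
Step 2. [r4c2∈{2,4}] 2 has one home in row 4: r4c2 ⇒ r4c2=2.
Step 3. [r2c3∈{1}] r2c3 has the single candidate 1, so r2c3=1.
Step 4. [r1c2∈{1}] only 1 remains possible at r1c2. So r1c2=1.
Step 5. [r1c1∈{2}] r1c1 has the single candidate 2, so r1c1=2.
Step 6. [r4c3∈{4}] r4c3 has the single candidate 4, so r4c3=4.
Step 7. [r3c1∈{3}] only 3 remains possible at r3c1. So r3c1=3.
Step 8. [r2c4∈{2}] r2c4's peers cover all but 2 ⇒ r2c4=2.
Step 9. [r3c2∈{4}] only 4 remains possible at r3c2, so r3c2=4.
Step 10. [r1c3∈{3}] nothing but 3 survives at r1c3, so r1c3=3.

Answer: 2 1 3 4 / 4 3 1 2 / 3 4 2 1 / 1 2 4 3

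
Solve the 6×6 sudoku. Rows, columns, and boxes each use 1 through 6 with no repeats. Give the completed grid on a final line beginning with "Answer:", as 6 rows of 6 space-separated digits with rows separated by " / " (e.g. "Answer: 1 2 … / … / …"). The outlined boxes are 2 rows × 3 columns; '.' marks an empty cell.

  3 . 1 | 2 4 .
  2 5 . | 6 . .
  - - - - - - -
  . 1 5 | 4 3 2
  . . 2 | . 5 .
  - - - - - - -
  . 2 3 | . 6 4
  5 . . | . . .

Step 1. [r4c6∈{1,6}] col 6 places 6 nowhere but r4c6. So r4c6=6.
Step 2. [r4c4∈{1}] only 1 remains possible at r4c4 ⇒ r4c4=1.
Step 3. [r6c3∈{4,6}] in col 3, 6 fits only at r6c3, so r6c3=6.
Step 4. [r2c5∈{1}] r2c5 is down to just 1 ⇒ r2c5=1.
Step 5. [r6c6∈{1,3}] in row 6, 1 fits only at r6c6 ⇒ r6c6=1.
Step 6. [r6c2∈{4}] r6c2 is down to just 4, so r6c2=4.
Step 7. [r3c1∈{6}] r3c1 is down to just 6 ⇒ r3c1=6.
Step 8. [r2c6∈{3}] r2c6 has the single candidate 3. So r2c6=3.
Step 9. [r4c1∈{4}] only 4 remains possible at r4c1. So r4c1=4.
Step 10. [r6c5∈{2}] r6c5 has the single candidate 2. So r6c5=2.
Step 11. [r2c3∈{4}] r2c3 has the single candidate 4 ⇒ r2c3=4.
Step 12. [r5c4∈{5}] nothing but 5 survives at r5c4 ⇒ r5c4=5.
Step 13. [r5c1∈{1}] only 1 remains possible at r5c1 ⇒ r5c1=1.
Step 14. [r4c2∈{3}] only 3 remains possible at r4c2. So r4c2=3.
Step 15. [r1c2∈{6}] r1c2 has the single candidate 6 ⇒ r1c2=6.
Step 16. [r6c4∈{3}] only 3 remains possible at r6c4. So r6c4=3.
Step 17. [r1c6∈{5}] nothing but 5 survives at r1c6, so r1c6=5.

Answer: 3 6 1 2 4 5 / 2 5 4 6 1 3 / 6 1 5 4 3 2 / 4 3 2 1 5 6 / 1 2 3 5 6 4 / 5 4 6 3 2 1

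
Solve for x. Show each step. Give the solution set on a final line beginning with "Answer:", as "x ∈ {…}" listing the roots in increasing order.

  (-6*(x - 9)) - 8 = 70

Step 1. [(-6*(x - 9)) - 8 = 70] the outer -8 inverts by adding 8, so sub: -6*(x - 9) = 78.
Step 2. [-6*(x - 9) = 78] -6·(inner) — divide through by -6, so div: x - 9 = -13.
Step 3. [x - 9 = -13] 9 comes off first (add 9). So sub: x = -4.

Answer: x ∈ {-4}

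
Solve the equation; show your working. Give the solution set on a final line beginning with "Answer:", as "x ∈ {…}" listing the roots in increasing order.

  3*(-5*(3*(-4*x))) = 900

Step 1. [3*(-5*(3*(-4*x))) = 900] divide by the outer 3, so div: -5*(3*(-4*x)) = 300.
Step 2. [-5*(3*(-4*x)) = 300] LHS = -5·(…); ÷-5 both sides, so div: 3*(-4*x) = -60.
Step 3. [3*(-4*x) = -60] LHS = 3·(…); ÷3 both sides, so div: -4*x = -20.
Step 4. [-4*x = -20] leading coefficient -4: divide by -4, so div: x = 5.

Answer: x ∈ {5}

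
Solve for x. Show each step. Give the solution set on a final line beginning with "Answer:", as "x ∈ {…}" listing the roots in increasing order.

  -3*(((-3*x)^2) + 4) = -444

Step 1. [-3*(((-3*x)^2) + 4) = -444] -3 out front; divide by -3, so div: ((-3*x)^2) + 4 = 148.
Step 2. [((-3*x)^2) + 4 = 148] peel the +4: subtract 4 from each side. So sub: (-3*x)^2 = 144.
Step 3. [(-3*x)^2 = 144] 144 ≥ 0, LHS is (·)² — take ±√, so sqrt: -3*x = 12 or -12.
Step 4. [-3*x = 12 or -12] -3 out front; divide by -3 ⇒ div: x = -4 or 4.

Answer: x ∈ {-4, 4}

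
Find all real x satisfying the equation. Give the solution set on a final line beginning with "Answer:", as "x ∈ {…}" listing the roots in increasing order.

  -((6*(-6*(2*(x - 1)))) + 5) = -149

Step 1. [-((6*(-6*(2*(x - 1)))) + 5) = -149] leading − — multiply by −1, so neg: (6*(-6*(2*(x - 1)))) + 5 = 149.
Step 2. [(6*(-6*(2*(x - 1)))) + 5 = 149] subtract 5: x sits inside (… + 5) ⇒ sub: 6*(-6*(2*(x - 1))) = 144.
Step 3. [6*(-6*(2*(x - 1))) = 144] divide by the outer 6. So div: -6*(2*(x - 1)) = 24.
Step 4. [-6*(2*(x - 1)) = 24] -6·(inner) — divide through by -6. So div: 2*(x - 1) = -4.
Step 5. [2*(x - 1) = -4] leading coefficient 2: divide by 2 ⇒ div: x - 1 = -2.
Step 6. [x - 1 = -2] peel the -1: add 1 from each side ⇒ sub: x = -1.

Answer: x ∈ {-1}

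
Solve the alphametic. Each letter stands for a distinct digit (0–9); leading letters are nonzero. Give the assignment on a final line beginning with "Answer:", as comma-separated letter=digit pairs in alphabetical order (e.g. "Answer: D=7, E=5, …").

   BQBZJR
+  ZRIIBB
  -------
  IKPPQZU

Step 1. [col 1: R + B ≡ U (mod 10)] column 1 (R + B ≡ U (mod 10), carry-in 0) doesn't pin U yet; pick U=0 and continue ⇒ U=0.
Step 2. [col 1: R + B ≡ U (mod 10)] R=2 is one option consistent with column 1 (R + B ≡ U (mod 10), carry-in 0) — take it. So R=2.
Step 3. [col 1: R + B ≡ U (mod 10)] column 1 reads R+B+carry(0)=U with R=2, U=0; with digits 0,2 already taken and all letters distinct, the only value for B is 8. So B=8.
Step 4. [I] adding two 6-digit numbers gives at most 6+1 digits, and here it does — I is that final carry and must be 1, so I=1.
Step 5. [col 2: J + B ≡ Z (mod 10)] Z=5 is one option consistent with column 2 (J + B ≡ Z (mod 10), carry-in 1) — take it. So Z=5.
Step 6. [col 2: J + B ≡ Z (mod 10)] in column 2 we have J+B≡Z with carry-in 1; given B=8, Z=5 and digits 0,1,2,5,8 already taken and all letters distinct, that pins J to 6 ⇒ J=6.
Step 7. [col 3: Z + I ≡ Q (mod 10)] in column 3 we have Z+I≡Q with carry-in 1; given Z=5, I=1 and digits 0,1,2,5,6,8 already taken and all letters distinct, that pins Q to 7, so Q=7.
Step 8. [col 4: B + I ≡ P (mod 10)] column 4: given B=8, I=1, carry-in 0, and digits 0,1,2,5,6,7,8 already taken and all letters distinct, B+I≡P (mod 10) forces P=9 ⇒ P=9.
Step 9. [col 6: B + Z ≡ K (mod 10)] from column 6 (B=8, Z=5, carry-in 0, digits 0,1,2,5,6,7,8,9 already taken and all letters distinct): K must equal 3 ⇒ K=3.

Answer: B=8, I=1, J=6, K=3, P=9, Q=7, R=2, U=0, Z=5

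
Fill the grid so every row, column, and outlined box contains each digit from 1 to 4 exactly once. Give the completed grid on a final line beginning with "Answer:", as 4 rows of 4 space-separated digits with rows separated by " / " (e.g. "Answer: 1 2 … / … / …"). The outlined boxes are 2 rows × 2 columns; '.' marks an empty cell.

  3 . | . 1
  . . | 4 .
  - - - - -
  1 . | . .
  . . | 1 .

Step 1. [r3c3∈{2,3}] 3 has one home in col 3: r3c3. So r3c3=3.
Step 2. [r4c1∈{2,4}] 4 has one home in col 1: r4c1 ⇒ r4c1=4.
Step 3. [r3c2∈{2}] r3c2 is down to just 2 ⇒ r3c2=2.
Step 4. [r1c3∈{2}] r1c3 is down to just 2 ⇒ r1c3=2.
Step 5. [r3c4∈{4}] r3c4 is down to just 4. So r3c4=4.
Step 6. [r2c2∈{1}] r2c2 is down to just 1. So r2c2=1.
Step 7. [r4c2∈{3}] r4c2 is down to just 3, so r4c2=3.
Step 8. [r2c4∈{3}] r2c4 is down to just 3 ⇒ r2c4=3.
Step 9. [r1c2∈{4}] r1c2 is down to just 4. So r1c2=4.
Step 10. [r2c1∈{2}] r2c1 has the single candidate 2, so r2c1=2.
Step 11. [r4c4∈{2}] r4c4's peers cover all but 2, so r4c4=2.

Answer: 3 4 2 1 / 2 1 4 3 / 1 2 3 4 / 4 3 1 2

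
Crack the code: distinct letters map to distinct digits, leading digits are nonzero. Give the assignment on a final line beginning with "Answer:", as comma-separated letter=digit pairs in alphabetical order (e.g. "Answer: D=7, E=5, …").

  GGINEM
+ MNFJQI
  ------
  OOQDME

Step 1. [col 1: M + I ≡ E (mod 10)] I=7 is one option consistent with column 1 (M + I ≡ E (mod 10), carry-in 0) — take it, so I=7.
Step 2. [col 1: M + I ≡ E (mod 10)] no forcing yet in column 1 (carry-in 0); E=9 is free and consistent — try it, so E=9.
Step 3. [col 1: M + I ≡ E (mod 10)] column 1 reads M+I+carry(0)=E with I=7, E=9; with digits 7,9 already taken and all letters distinct, the only value for M is 2 ⇒ M=2.
Step 4. [col 2: E + Q ≡ M (mod 10)] from column 2 (E=9, M=2, carry-in 0, digits 2,7,9 already taken and all letters distinct): Q must equal 3, so Q=3.
Step 5. [col 3: N + J ≡ D (mod 10)] D=0 is one option consistent with column 3 (N + J ≡ D (mod 10), carry-in 1) — take it, so D=0.
Step 6. [col 3: N + J ≡ D (mod 10)] N=1 is one option consistent with column 3 (N + J ≡ D (mod 10), carry-in 1) — take it, so N=1.
Step 7. [col 3: N + J ≡ D (mod 10)] column 3 reads N+J+carry(1)=D with N=1, D=0; with digits 0,1,2,3,7,9 already taken and all letters distinct, the only value for J is 8, so J=8.
Step 8. [col 4: I + F ≡ Q (mod 10)] column 4: given I=7, Q=3, carry-in 1, and digits 0,1,2,3,7,8,9 already taken and all letters distinct, I+F≡Q (mod 10) forces F=5. So F=5.
Step 9. [col 5: G + N ≡ O (mod 10)] column 5 reads G+N+carry(1)=O with N=1; with digits 0,1,2,3,5,7,8,9 already taken and all letters distinct, the only value for G is 4 ⇒ G=4.
Step 10. [col 5: G + N ≡ O (mod 10)] from column 5 (G=4, N=1, carry-in 1, digits 0,1,2,3,4,5,7,8,9 already taken and all letters distinct): O must equal 6. So O=6.

Answer: D=0, E=9, F=5, G=4, I=7, J=8, M=2, N=1, O=6, Q=3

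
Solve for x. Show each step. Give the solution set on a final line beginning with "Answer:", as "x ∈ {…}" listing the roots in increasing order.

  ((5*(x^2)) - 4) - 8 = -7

Step 1. [((5*(x^2)) - 4) - 8 = -7] add 8: x sits inside (… - 8) ⇒ sub: (5*(x^2)) - 4 = 1.
Step 2. [(5*(x^2)) - 4 = 1] 4 comes off first (add 4) ⇒ sub: 5*(x^2) = 5.
Step 3. [5*(x^2) = 5] LHS = 5·(…); ÷5 both sides. So div: x^2 = 1.
Step 4. [x^2 = 1] √ both sides: 1 ≥ 0 gives two branches ⇒ sqrt: x = 1 or -1.

Answer: x ∈ {-1, 1}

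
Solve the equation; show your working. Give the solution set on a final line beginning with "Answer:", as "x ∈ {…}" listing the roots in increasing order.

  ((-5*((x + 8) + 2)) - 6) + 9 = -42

Step 1. [((-5*((x + 8) + 2)) - 6) + 9 = -42] peel the +9: subtract 9 from each side. So sub: (-5*((x + 8) + 2)) - 6 = -51.
Step 2. [(-5*((x + 8) + 2)) - 6 = -51] 6 comes off first (add 6) ⇒ sub: -5*((x + 8) + 2) = -45.
Step 3. [-5*((x + 8) + 2) = -45] -5 out front; divide by -5, so div: (x + 8) + 2 = 9.
Step 4. [(x + 8) + 2 = 9] +2 is outermost — subtract 2 both sides, so sub: x + 8 = 7.
Step 5. [x + 8 = 7] subtract 8: x sits inside (… + 8) ⇒ sub: x = -1.

Answer: x ∈ {-1}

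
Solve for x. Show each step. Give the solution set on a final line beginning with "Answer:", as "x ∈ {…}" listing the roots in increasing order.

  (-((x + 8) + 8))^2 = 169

Step 1. [(-((x + 8) + 8))^2 = 169] LHS squared, RHS 169 ≥ 0: apply √ (±), so sqrt: -((x + 8) + 8) = 13 or -13.
Step 2. [-((x + 8) + 8) = 13 or -13] flip signs both sides ⇒ neg: (x + 8) + 8 = -13 or 13.
Step 3. [(x + 8) + 8 = -13 or 13] +8 is outermost — subtract 8 both sides. So sub: x + 8 = -21 or 5.
Step 4. [x + 8 = -21 or 5] the outer +8 inverts by subtracting 8 ⇒ sub: x = -29 or -3.

Answer: x ∈ {-29, -3}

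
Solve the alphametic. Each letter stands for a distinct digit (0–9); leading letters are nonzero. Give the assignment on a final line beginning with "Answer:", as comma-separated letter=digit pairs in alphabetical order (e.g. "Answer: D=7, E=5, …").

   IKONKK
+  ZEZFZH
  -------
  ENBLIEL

Step 1. [E] the sum has 7 digits but both addends have 6; that extra leading digit E is the final carry, namely 1 ⇒ E=1.
Step 2. [col 1: K + H ≡ L (mod 10)] column 1 (K + H ≡ L (mod 10), carry-in 0) doesn't pin K yet; pick K=2 and continue, so K=2.
Step 3. [col 1: K + H ≡ L (mod 10)] several values work for H in column 1 (K + H ≡ L (mod 10), carry-in 0); try H=3. So H=3.
Step 4. [col 1: K + H ≡ L (mod 10)] in column 1 we have K+H≡L with carry-in 0; given K=2, H=3 and digits 1,2,3 already taken and all letters distinct, that pins L to 5, so L=5.
Step 5. [col 2: K + Z ≡ E (mod 10)] in column 2 we have K+Z≡E with carry-in 0; given K=2, E=1 and digits 1,2,3,5 already taken and all letters distinct, that pins Z to 9, so Z=9.
Step 6. [col 3: N + F ≡ I (mod 10)] column 3 (N + F ≡ I (mod 10), carry-in 1) doesn't pin N yet; pick N=7 and continue, so N=7.
Step 7. [col 3: N + F ≡ I (mod 10)] F=0 is one option consistent with column 3 (N + F ≡ I (mod 10), carry-in 1) — take it ⇒ F=0.
Step 8. [col 3: N + F ≡ I (mod 10)] column 3 reads N+F+carry(1)=I with N=7, F=0; with digits 0,1,2,3,5,7,9 already taken and all letters distinct, the only value for I is 8 ⇒ I=8.
Step 9. [col 4: O + Z ≡ L (mod 10)] from column 4 (Z=9, L=5, carry-in 0, digits 0,1,2,3,5,7,8,9 already taken and all letters distinct): O must equal 6 ⇒ O=6.
Step 10. [col 5: K + E ≡ B (mod 10)] column 5 reads K+E+carry(1)=B with K=2, E=1; with digits 0,1,2,3,5,6,7,8,9 already taken and all letters distinct, the only value for B is 4, so B=4.

Answer: B=4, E=1, F=0, H=3, I=8, K=2, L=5, N=7, O=6, Z=9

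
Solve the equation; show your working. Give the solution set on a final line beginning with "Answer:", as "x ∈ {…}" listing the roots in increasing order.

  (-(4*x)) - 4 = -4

Step 1. [(-(4*x)) - 4 = -4] peel the -4: add 4 from each side ⇒ sub: -(4*x) = 0.
Step 2. [-(4*x) = 0] flip signs both sides ⇒ neg: 4*x = 0.
Step 3. [4*x = 0] 4 out front; divide by 4, so div: x = 0.

Answer: x ∈ {0}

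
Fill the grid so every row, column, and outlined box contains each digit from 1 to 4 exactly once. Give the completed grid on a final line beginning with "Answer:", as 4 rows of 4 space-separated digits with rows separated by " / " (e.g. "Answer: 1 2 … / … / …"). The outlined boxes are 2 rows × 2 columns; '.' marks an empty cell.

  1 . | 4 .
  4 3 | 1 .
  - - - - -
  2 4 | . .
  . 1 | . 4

Step 1. [r1c4∈{2,3}] in row 1, 3 fits only at r1c4, so r1c4=3.
Step 2. [r4c3∈{2,3}] row 4 places 2 nowhere but r4c3 ⇒ r4c3=2.
Step 3. [r3c3∈{3}] r3c3 has the single candidate 3 ⇒ r3c3=3.
Step 4. [r3c4∈{1}] nothing but 1 survives at r3c4. So r3c4=1.
Step 5. [r4c1∈{3}] nothing but 3 survives at r4c1, so r4c1=3.
Step 6. [r2c4∈{2}] nothing but 2 survives at r2c4. So r2c4=2.
Step 7. [r1c2∈{2}] r1c2 is down to just 2. So r1c2=2.

Answer: 1 2 4 3 / 4 3 1 2 / 2 4 3 1 / 3 1 2 4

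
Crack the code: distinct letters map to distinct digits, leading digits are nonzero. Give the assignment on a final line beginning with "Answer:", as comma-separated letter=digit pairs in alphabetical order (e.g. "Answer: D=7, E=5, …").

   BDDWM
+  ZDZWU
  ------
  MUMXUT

Step 1. [col 1: M + U ≡ T (mod 10)] no forcing yet in column 1 (carry-in 0); T=3 is free and consistent — try it. So T=3.
Step 2. [col 1: M + U ≡ T (mod 10)] column 1 (M + U ≡ T (mod 10), carry-in 0) doesn't pin U yet; pick U=2 and continue. So U=2.
Step 3. [col 1: M + U ≡ T (mod 10)] column 1: given U=2, T=3, carry-in 0, and digits 2,3 already taken and all letters distinct, M+U≡T (mod 10) forces M=1 ⇒ M=1.
Step 4. [col 2: W + W ≡ U (mod 10)] from column 2 (U=2, carry-in 0, digits 1,2,3 already taken and all letters distinct): W must equal 6, so W=6.
Step 5. [col 3: D + Z ≡ X (mod 10)] several values work for Z in column 3 (D + Z ≡ X (mod 10), carry-in 1); try Z=4, so Z=4.
Step 6. [col 3: D + Z ≡ X (mod 10)] column 3 (D + Z ≡ X (mod 10), carry-in 1) doesn't pin X yet; pick X=0 and continue ⇒ X=0.
Step 7. [col 3: D + Z ≡ X (mod 10)] column 3: given Z=4, X=0, carry-in 1, and digits 0,1,2,3,4,6 already taken and all letters distinct, D+Z≡X (mod 10) forces D=5 ⇒ D=5.
Step 8. [col 5: B + Z ≡ U (mod 10)] column 5: given Z=4, U=2, carry-in 1, and digits 0,1,2,3,4,5,6 already taken and all letters distinct, B+Z≡U (mod 10) forces B=7. So B=7.

Answer: B=7, D=5, M=1, T=3, U=2, W=6, X=0, Z=4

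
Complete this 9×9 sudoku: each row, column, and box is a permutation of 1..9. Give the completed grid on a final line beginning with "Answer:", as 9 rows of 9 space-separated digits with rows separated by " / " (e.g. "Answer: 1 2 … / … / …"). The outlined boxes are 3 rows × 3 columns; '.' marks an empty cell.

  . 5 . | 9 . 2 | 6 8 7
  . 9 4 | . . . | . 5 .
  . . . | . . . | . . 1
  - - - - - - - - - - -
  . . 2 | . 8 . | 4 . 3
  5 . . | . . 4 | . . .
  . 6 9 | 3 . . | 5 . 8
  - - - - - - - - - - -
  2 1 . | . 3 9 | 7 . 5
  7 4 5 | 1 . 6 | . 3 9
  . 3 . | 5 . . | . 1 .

Step 1. [r5c4∈{2,6,7}] 2 has one home in col 4: r5c4. So r5c4=2.
Step 2. [r4c2∈{7}] r4c2 is down to just 7, so r4c2=7.
Step 3. [r3c3∈{3,6,7,8}] col 3 places 7 nowhere but r3c3. So r3c3=7.
Step 4. [r5c5∈{1,6,7,9}] r5c5 is the only open cell in col 5 admitting 9, so r5c5=9.
Step 5. [r3c8∈{2,4,9}] in box 3, 4 fits only at r3c8 ⇒ r3c8=4.
Step 6. [r4c1∈{1}] r4c1 has the single candidate 1. So r4c1=1.
Step 7. [r2c4∈{6,7,8}] in col 4, 7 fits only at r2c4. So r2c4=7.
Step 8. [r7c8∈{6}] only 6 remains possible at r7c8, so r7c8=6.
Step 9. [r7c3∈{8}] only 8 remains possible at r7c3. So r7c3=8.
Step 10. [r3c4∈{6,8}] 8 has one home in col 4: r3c4 ⇒ r3c4=8.
Step 11. [r2c9∈{2}] nothing but 2 survives at r2c9 ⇒ r2c9=2.
Step 12. [r1c1∈{3}] nothing but 3 survives at r1c1, so r1c1=3.
Step 13. [r3c1∈{6}] r3c1's peers cover all but 6, so r3c1=6.
Step 14. [r9c6∈{7,8}] in col 6, 8 fits only at r9c6, so r9c6=8.
Step 15. [r9c5∈{2,4,7}] in row 9, 7 fits only at r9c5. So r9c5=7.
Step 16. [r6c5∈{1}] nothing but 1 survives at r6c5, so r6c5=1.
Step 17. [r2c7∈{3}] only 3 remains possible at r2c7. So r2c7=3.
Step 18. [r3c5∈{5}] r3c5's peers cover all but 5 ⇒ r3c5=5.
Step 19. [r9c7∈{2}] r9c7's peers cover all but 2 ⇒ r9c7=2.
Step 20. [r6c6∈{7}] r6c6 has the single candidate 7 ⇒ r6c6=7.
Step 21. [r3c2∈{2}] r3c2's peers cover all but 2, so r3c2=2.
Step 22. [r6c1∈{4}] r6c1 has the single candidate 4. So r6c1=4.
Step 23. [r5c8∈{7}] r5c8 has the single candidate 7, so r5c8=7.
Step 24. [r5c7∈{1}] r5c7 is down to just 1. So r5c7=1.
Step 25. [r1c3∈{1}] nothing but 1 survives at r1c3. So r1c3=1.
Step 26. [r2c5∈{6}] nothing but 6 survives at r2c5, so r2c5=6.
Step 27. [r5c9∈{6}] nothing but 6 survives at r5c9 ⇒ r5c9=6.
Step 28. [r4c4∈{6}] r4c4's peers cover all but 6. So r4c4=6.
Step 29. [r8c7∈{8}] r8c7 has the single candidate 8. So r8c7=8.
Step 30. [r2c6∈{1}] r2c6 is down to just 1 ⇒ r2c6=1.
Step 31. [r9c3∈{6}] only 6 remains possible at r9c3. So r9c3=6.
Step 32. [r5c2∈{8}] r5c2's peers cover all but 8 ⇒ r5c2=8.
Step 33. [r1c5∈{4}] r1c5's peers cover all but 4 ⇒ r1c5=4.
Step 34. [r9c1∈{9}] r9c1's peers cover all but 9, so r9c1=9.
Step 35. [r2c1∈{8}] nothing but 8 survives at r2c1 ⇒ r2c1=8.
Step 36. [r6c8∈{2}] r6c8's peers cover all but 2. So r6c8=2.
Step 37. [r4c6∈{5}] nothing but 5 survives at r4c6. So r4c6=5.
Step 38. [r4c8∈{9}] r4c8 has the single candidate 9. So r4c8=9.
Step 39. [r3c7∈{9}] r3c7's peers cover all but 9. So r3c7=9.
Step 40. [r3c6∈{3}] r3c6 has the single candidate 3 ⇒ r3c6=3.
Step 41. [r9c9∈{4}] nothing but 4 survives at r9c9. So r9c9=4.
Step 42. [r8c5∈{2}] r8c5 has the single candidate 2, so r8c5=2.
Step 43. [r7c4∈{4}] r7c4 has the single candidate 4. So r7c4=4.
Step 44. [r5c3∈{3}] only 3 remains possible at r5c3 ⇒ r5c3=3.

Answer: 3 5 1 9 4 2 6 8 7 / 8 9 4 7 6 1 3 5 2 / 6 2 7 8 5 3 9 4 1 / 1 7 2 6 8 5 4 9 3 / 5 8 3 2 9 4 1 7 6 / 4 6 9 3 1 7 5 2 8 / 2 1 8 4 3 9 7 6 5 / 7 4 5 1 2 6 8 3 9 / 9 3 6 5 7 8 2 1 4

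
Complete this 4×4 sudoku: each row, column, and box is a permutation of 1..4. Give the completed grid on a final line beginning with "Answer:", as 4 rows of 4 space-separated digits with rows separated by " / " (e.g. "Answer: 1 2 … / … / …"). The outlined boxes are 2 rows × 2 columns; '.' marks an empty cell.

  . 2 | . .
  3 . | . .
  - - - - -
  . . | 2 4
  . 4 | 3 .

Step 1. [r2c2∈{1}] r2c2 has the single candidate 1. So r2c2=1.
Step 2. [r4c4∈{1}] r4c4 is down to just 1. So r4c4=1.
Step 3. [r1c1∈{4}] r1c1's peers cover all but 4 ⇒ r1c1=4.
Step 4. [r2c4∈{2}] r2c4 is down to just 2, so r2c4=2.
Step 5. [r1c3∈{1}] nothing but 1 survives at r1c3, so r1c3=1.
Step 6. [r3c1∈{1}] nothing but 1 survives at r3c1. So r3c1=1.
Step 7. [r4c1∈{2}] r4c1's peers cover all but 2. So r4c1=2.
Step 8. [r1c4∈{3}] r1c4 has the single candidate 3 ⇒ r1c4=3.
Step 9. [r3c2∈{3}] r3c2 is down to just 3, so r3c2=3.
Step 10. [r2c3∈{4}] r2c3's peers cover all but 4. So r2c3=4.

Answer: 4 2 1 3 / 3 1 4 2 / 1 3 2 4 / 2 4 3 1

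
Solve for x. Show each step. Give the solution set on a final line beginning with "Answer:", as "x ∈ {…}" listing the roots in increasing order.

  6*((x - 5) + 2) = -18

Step 1. [6*((x - 5) + 2) = -18] 6·(inner) — divide through by 6. So div: (x - 5) + 2 = -3.
Step 2. [(x - 5) + 2 = -3] subtract 2: x sits inside (… + 2) ⇒ sub: x - 5 = -5.
Step 3. [x - 5 = -5] 5 comes off first (add 5). So sub: x = 0.

Answer: x ∈ {0}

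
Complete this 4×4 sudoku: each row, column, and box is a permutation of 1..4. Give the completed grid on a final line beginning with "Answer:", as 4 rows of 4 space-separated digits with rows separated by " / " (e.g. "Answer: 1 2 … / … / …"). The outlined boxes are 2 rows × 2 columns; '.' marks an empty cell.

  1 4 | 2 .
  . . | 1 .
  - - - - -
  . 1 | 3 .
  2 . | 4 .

Step 1. [r2c1∈{3}] r2c1's peers cover all but 3. So r2c1=3.
Step 2. [r2c4∈{4}] r2c4 is down to just 4. So r2c4=4.
Step 3. [r2c2∈{2}] r2c2 is down to just 2, so r2c2=2.
Step 4. [r3c4∈{2}] r3c4 is down to just 2, so r3c4=2.
Step 5. [r1c4∈{3}] r1c4 is down to just 3, so r1c4=3.
Step 6. [r4c4∈{1}] r4c4 is down to just 1 ⇒ r4c4=1.
Step 7. [r4c2∈{3}] r4c2 has the single candidate 3, so r4c2=3.
Step 8. [r3c1∈{4}] r3c1 is down to just 4. So r3c1=4.

Answer: 1 4 2 3 / 3 2 1 4 / 4 1 3 2 / 2 3 4 1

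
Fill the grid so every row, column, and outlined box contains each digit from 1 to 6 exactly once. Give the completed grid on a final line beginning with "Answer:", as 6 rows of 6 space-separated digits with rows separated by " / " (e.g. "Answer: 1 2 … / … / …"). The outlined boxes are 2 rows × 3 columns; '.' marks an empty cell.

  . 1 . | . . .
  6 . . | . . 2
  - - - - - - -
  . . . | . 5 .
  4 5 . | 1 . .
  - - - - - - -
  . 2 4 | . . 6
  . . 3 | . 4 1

Step 1. [r1c6∈{3,4,5}] r1c6 is the only open cell in col 6 admitting 5. So r1c6=5.
Step 2. [r1c4∈{3,4,6}] in row 1, 4 fits only at r1c4. So r1c4=4.
Step 3. [r3c4∈{2,3,6}] col 4 places 6 nowhere but r3c4, so r3c4=6.
Step 4. [r5c5∈{3}] r5c5 is down to just 3. So r5c5=3.
Step 5. [r1c1∈{2,3}] 3 has one home in row 1: r1c1 ⇒ r1c1=3.
Step 6. [r3c1∈{1,2}] col 1 places 2 nowhere but r3c1, so r3c1=2.
Step 7. [r6c1∈{5}] only 5 remains possible at r6c1 ⇒ r6c1=5.
Step 8. [r4c6∈{3}] r4c6's peers cover all but 3 ⇒ r4c6=3.
Step 9. [r3c2∈{3}] nothing but 3 survives at r3c2 ⇒ r3c2=3.
Step 10. [r5c1∈{1}] r5c1 is down to just 1. So r5c1=1.
Step 11. [r4c5∈{2}] r4c5 has the single candidate 2, so r4c5=2.
Step 12. [r1c3∈{2}] r1c3 is down to just 2. So r1c3=2.
Step 13. [r2c3∈{5}] r2c3 is down to just 5. So r2c3=5.
Step 14. [r1c5∈{6}] only 6 remains possible at r1c5 ⇒ r1c5=6.
Step 15. [r6c2∈{6}] r6c2 is down to just 6. So r6c2=6.
Step 16. [r5c4∈{5}] nothing but 5 survives at r5c4, so r5c4=5.
Step 17. [r3c6∈{4}] nothing but 4 survives at r3c6. So r3c6=4.
Step 18. [r6c4∈{2}] r6c4 has the single candidate 2, so r6c4=2.
Step 19. [r4c3∈{6}] only 6 remains possible at r4c3. So r4c3=6.
Step 20. [r3c3∈{1}] r3c3's peers cover all but 1, so r3c3=1.
Step 21. [r2c4∈{3}] r2c4's peers cover all but 3. So r2c4=3.
Step 22. [r2c5∈{1}] nothing but 1 survives at r2c5. So r2c5=1.
Step 23. [r2c2∈{4}] r2c2's peers cover all but 4 ⇒ r2c2=4.

Answer: 3 1 2 4 6 5 / 6 4 5 3 1 2 / 2 3 1 6 5 4 / 4 5 6 1 2 3 / 1 2 4 5 3 6 / 5 6 3 2 4 1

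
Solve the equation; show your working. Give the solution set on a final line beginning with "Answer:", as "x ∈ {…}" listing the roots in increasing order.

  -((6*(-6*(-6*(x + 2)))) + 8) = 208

Step 1. [-((6*(-6*(-6*(x + 2)))) + 8) = 208] flip signs both sides ⇒ neg: (6*(-6*(-6*(x + 2)))) + 8 = -208.
Step 2. [(6*(-6*(-6*(x + 2)))) + 8 = -208] peel the +8: subtract 8 from each side ⇒ sub: 6*(-6*(-6*(x + 2))) = -216.
Step 3. [6*(-6*(-6*(x + 2))) = -216] LHS = 6·(…); ÷6 both sides ⇒ div: -6*(-6*(x + 2)) = -36.
Step 4. [-6*(-6*(x + 2)) = -36] leading coefficient -6: divide by -6, so div: -6*(x + 2) = 6.
Step 5. [-6*(x + 2) = 6] -6·(inner) — divide through by -6 ⇒ div: x + 2 = -1.
Step 6. [x + 2 = -1] +2 is outermost — subtract 2 both sides, so sub: x = -3.

Answer: x ∈ {-3}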